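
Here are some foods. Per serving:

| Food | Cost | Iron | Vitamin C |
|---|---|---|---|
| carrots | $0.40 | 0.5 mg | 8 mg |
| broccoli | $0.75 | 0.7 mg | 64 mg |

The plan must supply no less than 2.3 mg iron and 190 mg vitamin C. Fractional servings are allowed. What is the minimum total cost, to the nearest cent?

$2.39

An LP optimum is at a vertex; with two nutrient constraints at most two foods are used. Check each candidate.
carrots only: max(2.3/0.5, 190/8) = 23.75 servings → $9.50.
broccoli only: max(2.3/0.7, 190/64) = 3.286 servings → $2.46.
carrots + broccoli with both tight: 0.5379 servings and 2.902 servings → $2.39.
The minimum over all feasible corners is $2.39.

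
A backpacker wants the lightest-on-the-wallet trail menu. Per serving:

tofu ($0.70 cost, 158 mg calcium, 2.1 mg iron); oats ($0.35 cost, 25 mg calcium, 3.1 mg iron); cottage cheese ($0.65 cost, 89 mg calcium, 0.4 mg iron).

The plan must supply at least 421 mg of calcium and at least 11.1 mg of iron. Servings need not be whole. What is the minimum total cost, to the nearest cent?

$2.34

This is a tiny linear program; its minimum lies at a vertex of the feasible set. List the vertices and price them.
tofu only: max(421/158, 11.1/2.1) = 5.286 servings → $3.70.
oats only: max(421/25, 11.1/3.1) = 16.84 servings → $5.89.
cottage cheese only: max(421/89, 11.1/0.4) = 27.75 servings → $18.04.
tofu + oats with both tight: 2.35 servings and 1.989 servings → $2.34.
tofu + cottage cheese: intersection lies outside the first quadrant.
oats + cottage cheese with both tight: 3.082 servings and 3.865 servings → $3.59.
The minimum over all feasible corners is $2.34.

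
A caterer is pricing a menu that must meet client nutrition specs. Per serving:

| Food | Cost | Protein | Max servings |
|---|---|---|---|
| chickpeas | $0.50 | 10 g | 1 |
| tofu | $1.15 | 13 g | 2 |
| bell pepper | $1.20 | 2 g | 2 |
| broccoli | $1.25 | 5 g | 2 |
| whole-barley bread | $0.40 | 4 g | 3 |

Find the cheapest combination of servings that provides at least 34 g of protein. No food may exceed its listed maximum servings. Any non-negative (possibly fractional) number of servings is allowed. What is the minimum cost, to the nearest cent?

$2.62

Cost per g of protein: chickpeas $0.0500, tofu $0.0885, whole-barley bread $0.1000, broccoli $0.2500, bell pepper $0.6000.
Take 1 serving of chickpeas: +10.0 g protein for $0.50 (total $0.50, still need 24.0 g).
Take 1.846 servings of tofu: +24.0 g protein for $2.12 (total $2.62, still need 0.0 g).
Filling from the cheapest source first is optimal under one linear minimum: $2.62.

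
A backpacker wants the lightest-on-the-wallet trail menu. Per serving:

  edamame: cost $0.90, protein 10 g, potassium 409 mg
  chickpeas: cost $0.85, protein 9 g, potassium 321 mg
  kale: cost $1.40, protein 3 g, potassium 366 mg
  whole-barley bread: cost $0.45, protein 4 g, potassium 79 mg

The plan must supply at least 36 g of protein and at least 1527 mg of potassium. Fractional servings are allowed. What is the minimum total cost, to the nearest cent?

$3.36

At the optimum either one food covers both requirements or two foods hit both targets exactly; no other combination can be cheaper.
edamame only: max(36/10, 1527/409) = 3.733 servings → $3.36.
chickpeas only: max(36/9, 1527/321) = 4.757 servings → $4.04.
kale only: max(36/3, 1527/366) = 12 servings → $16.80.
whole-barley bread only: max(36/4, 1527/79) = 19.33 servings → $8.70.
edamame + chickpeas: the both-tight solution has a negative serving — not a feasible corner.
edamame + kale with both tight: 3.533 servings and 0.2244 servings → $3.49.
edamame + whole-barley bread with both targets exact would need a negative amount; discard.
chickpeas + kale with both tight: 3.687 servings and 0.9382 servings → $4.45.
chickpeas + whole-barley bread: intersection lies outside the first quadrant.
kale + whole-barley bread with both tight: 2.66 servings and 7.005 servings → $6.88.
So the least-cost plan costs $3.36.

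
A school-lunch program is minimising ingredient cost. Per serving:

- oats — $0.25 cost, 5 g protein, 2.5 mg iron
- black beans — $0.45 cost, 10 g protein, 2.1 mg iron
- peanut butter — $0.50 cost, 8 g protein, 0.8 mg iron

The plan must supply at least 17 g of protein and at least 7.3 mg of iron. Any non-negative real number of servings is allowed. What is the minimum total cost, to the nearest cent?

oats only: max(17/5, 7.3/2.5) = 3.4 servings → $0.85.
black beans only: max(17/10, 7.3/2.1) = 3.476 servings → $1.56.
peanut butter only: max(17/8, 7.3/0.8) = 9.125 servings → $4.56.
oats + black beans with both tight: 2.572 servings and 0.4138 servings → $0.83.
oats + peanut butter with both tight: 2.8 servings and 0.375 servings → $0.89.
black beans + peanut butter: the both-tight solution has a negative serving — not a feasible corner.
Cheapest feasible corner: $0.83.

$0.83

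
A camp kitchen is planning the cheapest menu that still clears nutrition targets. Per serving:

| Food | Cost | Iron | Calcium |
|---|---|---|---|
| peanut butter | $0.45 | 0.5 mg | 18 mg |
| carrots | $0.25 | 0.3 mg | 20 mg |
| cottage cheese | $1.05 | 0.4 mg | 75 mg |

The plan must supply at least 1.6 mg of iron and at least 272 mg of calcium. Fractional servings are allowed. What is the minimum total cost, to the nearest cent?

Two binding constraints pin down two serving amounts, so the optimal mix uses at most two foods. The candidates are each food alone (scaled to the tighter of iron/calcium) and each pair with both constraints tight.
peanut butter only: max(1.6/0.5, 272/18) = 15.11 servings → $6.80.
carrots only: max(1.6/0.3, 272/20) = 13.6 servings → $3.40.
cottage cheese only: max(1.6/0.4, 272/75) = 4 servings → $4.20.
peanut butter + carrots: the both-tight solution has a negative serving — not a feasible corner.
peanut butter + cottage cheese with both tight: 0.3696 servings and 3.538 servings → $3.88.
carrots + cottage cheese with both tight: 0.7724 servings and 3.421 servings → $3.78.
The minimum over all feasible corners is $3.40.

$3.40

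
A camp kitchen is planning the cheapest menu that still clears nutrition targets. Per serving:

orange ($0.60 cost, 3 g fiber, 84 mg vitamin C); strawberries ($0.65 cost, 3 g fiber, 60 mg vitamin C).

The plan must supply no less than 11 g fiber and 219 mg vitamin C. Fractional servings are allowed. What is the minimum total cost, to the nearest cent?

$2.20

The cheapest plan sits at a corner of the feasible region — with two constraints it uses at most two foods.
orange only: max(11/3, 219/84) = 3.667 servings → $2.20.
strawberries only: max(11/3, 219/60) = 3.667 servings → $2.38.
orange + strawberries with both targets exact would need a negative amount; discard.
Cheapest feasible corner: $2.20.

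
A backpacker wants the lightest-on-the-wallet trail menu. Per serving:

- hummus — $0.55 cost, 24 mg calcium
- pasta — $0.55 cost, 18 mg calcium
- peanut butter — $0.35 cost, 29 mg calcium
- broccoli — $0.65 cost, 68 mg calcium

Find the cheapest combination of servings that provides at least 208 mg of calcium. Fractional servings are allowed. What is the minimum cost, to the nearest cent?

$1.99

Cost per mg of calcium: broccoli $0.0096, peanut butter $0.0121, hummus $0.0229, pasta $0.0306.
With no serving limits, use only broccoli: 208 mg / 68 mg = 3.059 servings × $0.65 = $1.99.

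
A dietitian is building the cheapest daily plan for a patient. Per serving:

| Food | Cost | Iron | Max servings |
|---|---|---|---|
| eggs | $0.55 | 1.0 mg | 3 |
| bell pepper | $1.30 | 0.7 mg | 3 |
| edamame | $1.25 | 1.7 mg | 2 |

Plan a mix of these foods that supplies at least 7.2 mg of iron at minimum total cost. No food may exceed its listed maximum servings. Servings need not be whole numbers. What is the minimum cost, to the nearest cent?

$5.64

Cost per mg of iron: eggs $0.5500, edamame $0.7353, bell pepper $1.8571.
Take 3 servings of eggs: +3.0 mg iron for $1.65 (total $1.65, still need 4.2 mg).
Take 2 servings of edamame: +3.4 mg iron for $2.50 (total $4.15, still need 0.8 mg).
Take 1.143 servings of bell pepper: +0.8 mg iron for $1.49 (total $5.64, still need 0.0 mg).
Filling from the cheapest source first is optimal under one linear minimum: $5.64.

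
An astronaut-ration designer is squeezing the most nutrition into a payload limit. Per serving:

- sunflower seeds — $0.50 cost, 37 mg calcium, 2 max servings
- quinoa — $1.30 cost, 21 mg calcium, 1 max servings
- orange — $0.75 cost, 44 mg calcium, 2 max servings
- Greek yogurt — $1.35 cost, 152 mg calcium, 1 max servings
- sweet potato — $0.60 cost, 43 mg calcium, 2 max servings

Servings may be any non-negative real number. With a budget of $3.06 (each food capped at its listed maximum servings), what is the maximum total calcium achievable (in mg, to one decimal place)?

276.9 mg

Calcium per dollar: Greek yogurt 112.6, sunflower seeds 74, sweet potato 71.67, orange 58.67, quinoa 16.15.
Take 1 serving of Greek yogurt: spends $1.35, +152.0 mg calcium (running total 152.0 mg).
Take 2 servings of sunflower seeds: spends $1.00, +74.0 mg calcium (running total 226.0 mg).
Take 1.183 servings of sweet potato: spends $0.71, +50.9 mg calcium (running total 276.9 mg).
Greedy by best ratio exhausts the cost allowance optimally: 276.9 mg.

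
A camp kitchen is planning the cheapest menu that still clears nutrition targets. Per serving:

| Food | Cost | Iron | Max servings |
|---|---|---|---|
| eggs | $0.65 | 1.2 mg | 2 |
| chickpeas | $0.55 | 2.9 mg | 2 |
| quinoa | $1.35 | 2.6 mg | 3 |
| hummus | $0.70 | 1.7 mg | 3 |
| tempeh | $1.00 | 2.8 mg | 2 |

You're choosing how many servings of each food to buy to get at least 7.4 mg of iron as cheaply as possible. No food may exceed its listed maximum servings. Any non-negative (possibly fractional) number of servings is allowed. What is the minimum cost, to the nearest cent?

Cost per mg of iron: chickpeas $0.1897, tempeh $0.3571, hummus $0.4118, quinoa $0.5192, eggs $0.5417.
Take 2 servings of chickpeas: +5.8 mg iron for $1.10 (total $1.10, still need 1.6 mg).
Take 0.5714 servings of tempeh: +1.6 mg iron for $0.57 (total $1.67, still need 0.0 mg).
Filling from the cheapest source first is optimal under one linear minimum: $1.67.

$1.67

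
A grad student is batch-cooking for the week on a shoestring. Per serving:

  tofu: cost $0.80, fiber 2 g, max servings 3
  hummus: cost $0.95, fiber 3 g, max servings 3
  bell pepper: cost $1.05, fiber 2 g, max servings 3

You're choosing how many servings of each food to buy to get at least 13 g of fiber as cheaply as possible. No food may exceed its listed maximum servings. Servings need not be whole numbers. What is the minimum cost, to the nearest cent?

$4.45

Cost per g of fiber: hummus $0.3167, tofu $0.4000, bell pepper $0.5250.
Take 3 servings of hummus: +9.0 g fiber for $2.85 (total $2.85, still need 4.0 g).
Take 2 servings of tofu: +4.0 g fiber for $1.60 (total $4.45, still need 0.0 g).
Filling from the cheapest source first is optimal under one linear minimum: $4.45.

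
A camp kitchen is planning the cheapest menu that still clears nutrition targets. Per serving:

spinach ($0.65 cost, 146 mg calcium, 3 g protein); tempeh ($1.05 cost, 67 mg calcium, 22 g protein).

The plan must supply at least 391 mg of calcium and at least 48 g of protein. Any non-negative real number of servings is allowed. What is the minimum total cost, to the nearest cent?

$3.20

Two binding constraints pin down two serving amounts, so the optimal mix uses at most two foods. The candidates are each food alone (scaled to the tighter of calcium/protein) and each pair with both constraints tight.
spinach only: max(391/146, 48/3) = 16 servings → $10.40.
tempeh only: max(391/67, 48/22) = 5.836 servings → $6.13.
spinach + tempeh with both tight: 1.789 servings and 1.938 servings → $3.20.
Cheapest feasible corner: $3.20.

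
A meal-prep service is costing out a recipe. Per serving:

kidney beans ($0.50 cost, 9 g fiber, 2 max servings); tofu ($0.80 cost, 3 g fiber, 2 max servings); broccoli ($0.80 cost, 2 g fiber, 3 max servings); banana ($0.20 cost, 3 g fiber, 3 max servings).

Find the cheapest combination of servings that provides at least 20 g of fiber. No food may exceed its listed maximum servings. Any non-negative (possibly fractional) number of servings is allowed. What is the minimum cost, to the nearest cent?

$1.13

Cost per g of fiber: kidney beans $0.0556, banana $0.0667, tofu $0.2667, broccoli $0.4000.
Take 2 servings of kidney beans: +18.0 g fiber for $1.00 (total $1.00, still need 2.0 g).
Take 0.6667 servings of banana: +2.0 g fiber for $0.13 (total $1.13, still need 0.0 g).
Filling from the cheapest source first is optimal under one linear minimum: $1.13.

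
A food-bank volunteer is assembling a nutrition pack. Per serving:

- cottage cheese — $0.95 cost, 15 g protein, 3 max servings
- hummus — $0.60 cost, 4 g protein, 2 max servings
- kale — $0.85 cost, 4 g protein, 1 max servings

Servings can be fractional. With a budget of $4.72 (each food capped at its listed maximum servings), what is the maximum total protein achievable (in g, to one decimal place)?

Protein per dollar: cottage cheese 15.79, hummus 6.667, kale 4.706.
Take 3 servings of cottage cheese: spends $2.85, +45.0 g protein (running total 45.0 g).
Take 2 servings of hummus: spends $1.20, +8.0 g protein (running total 53.0 g).
Take 0.7882 servings of kale: spends $0.67, +3.2 g protein (running total 56.2 g).
Greedy by best ratio exhausts the cost allowance optimally: 56.2 g.

56.2 g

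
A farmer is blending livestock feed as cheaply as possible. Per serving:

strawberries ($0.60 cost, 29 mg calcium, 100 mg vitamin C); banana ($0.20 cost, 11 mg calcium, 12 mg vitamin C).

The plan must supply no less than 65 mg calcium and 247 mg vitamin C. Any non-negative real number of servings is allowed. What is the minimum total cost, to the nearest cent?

A basic optimal solution has at most two foods positive. Try each food alone and each pair with both targets met exactly.
strawberries only: max(65/29, 247/100) = 2.47 servings → $1.48.
banana only: max(65/11, 247/12) = 20.58 servings → $4.12.
strawberries + banana: intersection lies outside the first quadrant.
The minimum over all feasible corners is $1.48.

$1.48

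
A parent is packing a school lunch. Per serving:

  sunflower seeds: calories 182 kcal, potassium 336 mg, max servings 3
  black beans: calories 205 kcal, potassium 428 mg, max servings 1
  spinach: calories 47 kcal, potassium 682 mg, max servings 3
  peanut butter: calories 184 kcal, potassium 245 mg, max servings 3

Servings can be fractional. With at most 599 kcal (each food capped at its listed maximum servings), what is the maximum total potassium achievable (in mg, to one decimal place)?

2941.1 mg

Potassium per kcal: spinach 14.51, black beans 2.088, sunflower seeds 1.846, peanut butter 1.332.
Take 3 servings of spinach: uses 141 kcal, +2046.0 mg potassium (running total 2046.0 mg).
Take 1 serving of black beans: uses 205 kcal, +428.0 mg potassium (running total 2474.0 mg).
Take 1.39 servings of sunflower seeds: uses 253 kcal, +467.1 mg potassium (running total 2941.1 mg).
Greedy by best ratio exhausts the calories allowance optimally: 2941.1 mg.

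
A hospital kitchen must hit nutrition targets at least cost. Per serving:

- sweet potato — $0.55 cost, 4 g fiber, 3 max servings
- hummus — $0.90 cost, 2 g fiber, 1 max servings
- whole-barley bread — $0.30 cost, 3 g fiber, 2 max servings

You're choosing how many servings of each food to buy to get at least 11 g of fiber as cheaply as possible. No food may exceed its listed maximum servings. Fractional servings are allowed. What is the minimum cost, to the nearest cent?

$1.29

Cost per g of fiber: whole-barley bread $0.1000, sweet potato $0.1375, hummus $0.4500.
Take 2 servings of whole-barley bread: +6.0 g fiber for $0.60 (total $0.60, still need 5.0 g).
Take 1.25 servings of sweet potato: +5.0 g fiber for $0.69 (total $1.29, still need 0.0 g).
Filling from the cheapest source first is optimal under one linear minimum: $1.29.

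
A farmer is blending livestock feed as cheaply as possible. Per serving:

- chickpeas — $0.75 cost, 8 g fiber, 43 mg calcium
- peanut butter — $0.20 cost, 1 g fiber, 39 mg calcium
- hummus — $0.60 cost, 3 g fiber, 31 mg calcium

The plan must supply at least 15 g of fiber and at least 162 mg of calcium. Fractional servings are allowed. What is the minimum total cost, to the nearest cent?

$1.66

Two binding constraints pin down two serving amounts, so the optimal mix uses at most two foods. The candidates are each food alone (scaled to the tighter of fiber/calcium) and each pair with both constraints tight.
chickpeas only: max(15/8, 162/43) = 3.767 servings → $2.83.
peanut butter only: max(15/1, 162/39) = 15 servings → $3.00.
hummus only: max(15/3, 162/31) = 5.226 servings → $3.14.
chickpeas + peanut butter with both tight: 1.572 servings and 2.42 servings → $1.66.
chickpeas + hummus: the both-tight solution has a negative serving — not a feasible corner.
peanut butter + hummus with both tight: 0.2442 servings and 4.919 servings → $3.00.
So the least-cost plan costs $1.66.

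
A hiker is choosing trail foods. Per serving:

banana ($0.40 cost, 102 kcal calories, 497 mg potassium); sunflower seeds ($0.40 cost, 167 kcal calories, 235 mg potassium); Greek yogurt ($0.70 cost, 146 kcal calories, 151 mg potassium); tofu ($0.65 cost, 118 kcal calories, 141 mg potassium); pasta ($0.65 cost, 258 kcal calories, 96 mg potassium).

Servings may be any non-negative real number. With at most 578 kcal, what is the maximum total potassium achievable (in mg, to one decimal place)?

2816.3 mg

Potassium per kcal: banana 4.873, sunflower seeds 1.407, tofu 1.195, Greek yogurt 1.034, pasta 0.3721.
With no serving limits, spend the whole calories allowance on banana: 578 kcal / 102 kcal × 497 mg = 2816.3 mg.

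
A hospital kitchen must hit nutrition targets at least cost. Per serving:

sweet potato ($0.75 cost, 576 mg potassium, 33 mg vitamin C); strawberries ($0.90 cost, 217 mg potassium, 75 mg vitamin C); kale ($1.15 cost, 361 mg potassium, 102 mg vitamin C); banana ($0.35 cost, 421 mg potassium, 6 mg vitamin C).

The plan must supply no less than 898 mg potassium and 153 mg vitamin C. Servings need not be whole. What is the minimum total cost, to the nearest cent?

$1.98

With two linear requirements the optimum uses one or two foods; enumerate the corners.
sweet potato only: max(898/576, 153/33) = 4.636 servings → $3.48.
strawberries only: max(898/217, 153/75) = 4.138 servings → $3.72.
kale only: max(898/361, 153/102) = 2.488 servings → $2.86.
banana only: max(898/421, 153/6) = 25.5 servings → $8.93.
sweet potato + strawberries with both tight: 0.9476 servings and 1.623 servings → $2.17.
sweet potato + kale with both tight: 0.7763 servings and 1.249 servings → $2.02.
sweet potato + banana: the both-tight solution has a negative serving — not a feasible corner.
strawberries + kale with both targets exact would need a negative amount; discard.
strawberries + banana with both tight: 1.95 servings and 1.128 servings → $2.15.
kale + banana with both tight: 1.448 servings and 0.8918 servings → $1.98.
The minimum over all feasible corners is $1.98.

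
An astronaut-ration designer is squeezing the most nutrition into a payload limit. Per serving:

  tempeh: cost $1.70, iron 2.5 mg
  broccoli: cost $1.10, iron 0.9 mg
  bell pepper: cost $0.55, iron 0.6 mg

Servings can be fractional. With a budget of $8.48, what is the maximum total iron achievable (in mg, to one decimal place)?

Iron per dollar: tempeh 1.471, bell pepper 1.091, broccoli 0.8182.
With no serving limits, spend the whole cost allowance on tempeh: $8.48 / $1.70 × 2.5 mg = 12.5 mg.

12.5 mg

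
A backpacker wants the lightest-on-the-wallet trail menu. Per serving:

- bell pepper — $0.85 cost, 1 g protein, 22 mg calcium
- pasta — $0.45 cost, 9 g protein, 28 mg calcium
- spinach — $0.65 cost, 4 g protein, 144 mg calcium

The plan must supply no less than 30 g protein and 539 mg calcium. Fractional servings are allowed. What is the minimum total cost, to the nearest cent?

$3.02

This is a tiny linear program; its minimum lies at a vertex of the feasible set. List the vertices and price them.
bell pepper only: max(30/1, 539/22) = 30 servings → $25.50.
pasta only: max(30/9, 539/28) = 19.25 servings → $8.66.
spinach only: max(30/4, 539/144) = 7.5 servings → $4.88.
bell pepper + pasta with both tight: 23.59 servings and 0.7118 servings → $20.38.
bell pepper + spinach with both targets exact would need a negative amount; discard.
pasta + spinach with both tight: 1.828 servings and 3.388 servings → $3.02.
The minimum over all feasible corners is $3.02.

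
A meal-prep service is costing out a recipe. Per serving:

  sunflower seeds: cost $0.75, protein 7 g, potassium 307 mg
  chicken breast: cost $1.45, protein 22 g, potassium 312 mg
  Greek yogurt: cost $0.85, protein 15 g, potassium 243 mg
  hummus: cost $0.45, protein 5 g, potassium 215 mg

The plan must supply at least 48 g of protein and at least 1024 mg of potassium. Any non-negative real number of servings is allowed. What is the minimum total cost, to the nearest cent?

Compare the cost at each extreme point of the feasible region.
sunflower seeds only: max(48/7, 1024/307) = 6.857 servings → $5.14.
chicken breast only: max(48/22, 1024/312) = 3.282 servings → $4.76.
Greek yogurt only: max(48/15, 1024/243) = 4.214 servings → $3.58.
hummus only: max(48/5, 1024/215) = 9.6 servings → $4.32.
sunflower seeds + chicken breast with both tight: 1.653 servings and 1.656 servings → $3.64.
sunflower seeds + Greek yogurt with both tight: 1.273 servings and 2.606 servings → $3.17.
sunflower seeds + hummus: the both-tight solution has a negative serving — not a feasible corner.
chicken breast + Greek yogurt with both targets exact would need a negative amount; discard.
chicken breast + hummus with both tight: 1.64 servings and 2.382 servings → $3.45.
Greek yogurt + hummus with both tight: 2.587 servings and 1.839 servings → $3.03.
The minimum over all feasible corners is $3.03.

$3.03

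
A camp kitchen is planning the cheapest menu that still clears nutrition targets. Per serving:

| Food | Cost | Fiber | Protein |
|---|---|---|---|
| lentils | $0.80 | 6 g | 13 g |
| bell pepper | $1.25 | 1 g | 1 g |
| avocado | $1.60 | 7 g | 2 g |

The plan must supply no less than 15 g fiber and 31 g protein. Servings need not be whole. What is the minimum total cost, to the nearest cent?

Check every corner: each single food scaled to meet both minima, and each pair solved so both constraints bind.
lentils only: max(15/6, 31/13) = 2.5 servings → $2.00.
bell pepper only: max(15/1, 31/1) = 31 servings → $38.75.
avocado only: max(15/7, 31/2) = 15.5 servings → $24.80.
lentils + bell pepper with both tight: 2.286 servings and 1.286 servings → $3.44.
lentils + avocado with both tight: 2.367 servings and 0.1139 servings → $2.08.
bell pepper + avocado: intersection lies outside the first quadrant.
Cheapest feasible corner: $2.00.

$2.00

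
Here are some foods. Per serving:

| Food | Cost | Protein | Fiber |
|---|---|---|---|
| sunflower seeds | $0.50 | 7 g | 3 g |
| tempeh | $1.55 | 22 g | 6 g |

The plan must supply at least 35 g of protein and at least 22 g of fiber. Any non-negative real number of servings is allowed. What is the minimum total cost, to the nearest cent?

$3.67

The cheapest plan sits at a corner of the feasible region — with two constraints it uses at most two foods.
sunflower seeds only: max(35/7, 22/3) = 7.333 servings → $3.67.
tempeh only: max(35/22, 22/6) = 3.667 servings → $5.68.
sunflower seeds + tempeh: intersection lies outside the first quadrant.
The minimum over all feasible corners is $3.67.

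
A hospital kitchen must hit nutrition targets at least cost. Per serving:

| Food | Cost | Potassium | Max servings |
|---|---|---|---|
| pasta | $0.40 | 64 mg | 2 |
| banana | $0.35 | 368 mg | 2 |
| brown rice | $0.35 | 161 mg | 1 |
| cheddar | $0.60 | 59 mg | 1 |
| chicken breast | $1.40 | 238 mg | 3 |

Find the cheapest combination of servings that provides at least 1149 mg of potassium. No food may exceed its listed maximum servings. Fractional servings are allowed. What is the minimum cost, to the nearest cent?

Cost per mg of potassium: banana $0.0010, brown rice $0.0022, chicken breast $0.0059, pasta $0.0063, cheddar $0.0102.
Take 2 servings of banana: +736.0 mg potassium for $0.70 (total $0.70, still need 413.0 mg).
Take 1 serving of brown rice: +161.0 mg potassium for $0.35 (total $1.05, still need 252.0 mg).
Take 1.059 servings of chicken breast: +252.0 mg potassium for $1.48 (total $2.53, still need 0.0 mg).
Greedy by cheapest-per-mg is optimal for a single linear constraint, so the minimum cost is $2.53.

$2.53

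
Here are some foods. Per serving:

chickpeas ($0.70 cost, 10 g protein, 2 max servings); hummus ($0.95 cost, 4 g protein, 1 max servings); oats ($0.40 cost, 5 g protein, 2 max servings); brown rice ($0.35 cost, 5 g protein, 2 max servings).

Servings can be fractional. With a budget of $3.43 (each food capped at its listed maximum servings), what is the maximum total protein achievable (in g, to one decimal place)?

Protein per dollar: chickpeas 14.29, brown rice 14.29, oats 12.5, hummus 4.211.
Take 2 servings of chickpeas: spends $1.40, +20.0 g protein (running total 20.0 g).
Take 2 servings of brown rice: spends $0.70, +10.0 g protein (running total 30.0 g).
Take 2 servings of oats: spends $0.80, +10.0 g protein (running total 40.0 g).
Take 0.5579 servings of hummus: spends $0.53, +2.2 g protein (running total 42.2 g).
Filling greedily by protein-per-dollar is optimal for one linear limit, giving 42.2 g.

42.2 g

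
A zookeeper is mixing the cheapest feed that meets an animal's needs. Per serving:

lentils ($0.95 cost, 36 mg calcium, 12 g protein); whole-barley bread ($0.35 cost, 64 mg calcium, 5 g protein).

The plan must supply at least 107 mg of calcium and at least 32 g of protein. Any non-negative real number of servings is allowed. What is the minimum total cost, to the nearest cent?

$2.24

This is a tiny linear program; its minimum lies at a vertex of the feasible set. List the vertices and price them.
lentils only: max(107/36, 32/12) = 2.972 servings → $2.82.
whole-barley bread only: max(107/64, 32/5) = 6.4 servings → $2.24.
lentils + whole-barley bread with both tight: 2.573 servings and 0.2245 servings → $2.52.
Cheapest feasible corner: $2.24.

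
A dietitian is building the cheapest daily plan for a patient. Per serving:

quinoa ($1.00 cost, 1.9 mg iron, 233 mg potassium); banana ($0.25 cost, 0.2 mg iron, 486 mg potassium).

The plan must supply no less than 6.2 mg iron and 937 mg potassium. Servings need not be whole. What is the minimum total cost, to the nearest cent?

$3.32

For a min-cost LP with two ≥-constraints, a basic feasible solution has at most two positive variables.
quinoa only: max(6.2/1.9, 937/233) = 4.021 servings → $4.02.
banana only: max(6.2/0.2, 937/486) = 31 servings → $7.75.
quinoa + banana with both tight: 3.223 servings and 0.3829 servings → $3.32.
Cheapest feasible corner: $3.32.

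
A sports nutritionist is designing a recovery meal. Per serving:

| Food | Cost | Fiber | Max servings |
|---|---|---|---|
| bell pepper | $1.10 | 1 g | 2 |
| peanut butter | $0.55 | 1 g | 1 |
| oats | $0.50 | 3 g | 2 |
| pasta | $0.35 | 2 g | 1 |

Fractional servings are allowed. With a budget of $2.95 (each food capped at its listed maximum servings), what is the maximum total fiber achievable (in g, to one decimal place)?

10.0 g

Fiber per dollar: oats 6, pasta 5.714, peanut butter 1.818, bell pepper 0.9091.
Take 2 servings of oats: spends $1.00, +6.0 g fiber (running total 6.0 g).
Take 1 serving of pasta: spends $0.35, +2.0 g fiber (running total 8.0 g).
Take 1 serving of peanut butter: spends $0.55, +1.0 g fiber (running total 9.0 g).
Take 0.9545 servings of bell pepper: spends $1.05, +1.0 g fiber (running total 10.0 g).
Greedy by best ratio exhausts the cost allowance optimally: 10.0 g.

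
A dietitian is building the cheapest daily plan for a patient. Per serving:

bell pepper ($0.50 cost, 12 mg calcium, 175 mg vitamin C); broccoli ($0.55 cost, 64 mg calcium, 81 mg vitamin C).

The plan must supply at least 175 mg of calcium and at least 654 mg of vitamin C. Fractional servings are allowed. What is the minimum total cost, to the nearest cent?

$2.58

A basic optimal solution has at most two foods positive. Try each food alone and each pair with both targets met exactly.
bell pepper only: max(175/12, 654/175) = 14.58 servings → $7.29.
broccoli only: max(175/64, 654/81) = 8.074 servings → $4.44.
bell pepper + broccoli with both tight: 2.706 servings and 2.227 servings → $2.58.
The minimum over all feasible corners is $2.58.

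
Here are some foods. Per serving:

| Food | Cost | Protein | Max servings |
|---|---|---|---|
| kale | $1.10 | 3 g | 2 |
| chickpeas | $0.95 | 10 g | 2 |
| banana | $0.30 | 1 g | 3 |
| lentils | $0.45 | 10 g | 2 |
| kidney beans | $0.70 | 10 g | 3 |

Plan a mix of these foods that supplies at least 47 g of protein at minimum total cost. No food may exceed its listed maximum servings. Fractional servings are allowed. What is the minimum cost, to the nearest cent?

$2.79

Cost per g of protein: lentils $0.0450, kidney beans $0.0700, chickpeas $0.0950, banana $0.3000, kale $0.3667.
Take 2 servings of lentils: +20.0 g protein for $0.90 (total $0.90, still need 27.0 g).
Take 2.7 servings of kidney beans: +27.0 g protein for $1.89 (total $2.79, still need 0.0 g).
Greedy by cheapest-per-g is optimal for a single linear constraint, so the minimum cost is $2.79.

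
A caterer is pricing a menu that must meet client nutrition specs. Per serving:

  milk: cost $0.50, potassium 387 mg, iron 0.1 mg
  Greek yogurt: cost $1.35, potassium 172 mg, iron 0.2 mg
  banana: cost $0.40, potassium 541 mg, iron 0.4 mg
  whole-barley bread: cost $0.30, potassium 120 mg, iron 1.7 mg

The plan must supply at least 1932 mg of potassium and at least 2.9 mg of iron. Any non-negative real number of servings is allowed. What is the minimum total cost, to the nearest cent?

A basic optimal solution has at most two foods positive. Try each food alone and each pair with both targets met exactly.
milk only: max(1932/387, 2.9/0.1) = 29 servings → $14.50.
Greek yogurt only: max(1932/172, 2.9/0.2) = 14.5 servings → $19.57.
banana only: max(1932/541, 2.9/0.4) = 7.25 servings → $2.90.
whole-barley bread only: max(1932/120, 2.9/1.7) = 16.1 servings → $4.83.
milk + Greek yogurt with both targets exact would need a negative amount; discard.
milk + banana: intersection lies outside the first quadrant.
milk + whole-barley bread with both tight: 4.546 servings and 1.438 servings → $2.70.
Greek yogurt + banana: the both-tight solution has a negative serving — not a feasible corner.
Greek yogurt + whole-barley bread with both tight: 10.94 servings and 0.4188 servings → $14.90.
banana + whole-barley bread with both tight: 3.369 servings and 0.9133 servings → $1.62.
The minimum over all feasible corners is $1.62.

$1.62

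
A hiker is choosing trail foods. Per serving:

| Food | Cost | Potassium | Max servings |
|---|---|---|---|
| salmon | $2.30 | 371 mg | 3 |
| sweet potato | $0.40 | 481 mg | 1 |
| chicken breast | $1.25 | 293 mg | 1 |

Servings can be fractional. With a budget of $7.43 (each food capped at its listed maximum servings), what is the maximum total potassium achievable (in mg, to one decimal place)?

1706.3 mg

Potassium per dollar: sweet potato 1202, chicken breast 234.4, salmon 161.3.
Take 1 serving of sweet potato: spends $0.40, +481.0 mg potassium (running total 481.0 mg).
Take 1 serving of chicken breast: spends $1.25, +293.0 mg potassium (running total 774.0 mg).
Take 2.513 servings of salmon: spends $5.78, +932.3 mg potassium (running total 1706.3 mg).
Filling greedily by potassium-per-dollar is optimal for one linear limit, giving 1706.3 mg.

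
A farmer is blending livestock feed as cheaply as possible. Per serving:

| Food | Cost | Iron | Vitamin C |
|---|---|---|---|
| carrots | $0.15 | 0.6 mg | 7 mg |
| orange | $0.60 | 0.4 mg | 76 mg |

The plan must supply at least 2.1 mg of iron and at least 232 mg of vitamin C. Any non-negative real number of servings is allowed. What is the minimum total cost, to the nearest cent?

Check every corner: each single food scaled to meet both minima, and each pair solved so both constraints bind.
carrots only: max(2.1/0.6, 232/7) = 33.14 servings → $4.97.
orange only: max(2.1/0.4, 232/76) = 5.25 servings → $3.15.
carrots + orange with both tight: 1.561 servings and 2.909 servings → $1.98.
The minimum over all feasible corners is $1.98.

$1.98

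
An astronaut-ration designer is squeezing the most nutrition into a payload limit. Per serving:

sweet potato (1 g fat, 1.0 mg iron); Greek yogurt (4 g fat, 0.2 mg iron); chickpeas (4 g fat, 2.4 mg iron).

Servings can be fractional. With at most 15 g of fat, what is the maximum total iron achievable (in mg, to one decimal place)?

15.0 mg

Iron per g fat: sweet potato 1, chickpeas 0.6, Greek yogurt 0.05.
With no serving limits, spend the whole fat allowance on sweet potato: 15 g / 1 g × 1.0 mg = 15.0 mg.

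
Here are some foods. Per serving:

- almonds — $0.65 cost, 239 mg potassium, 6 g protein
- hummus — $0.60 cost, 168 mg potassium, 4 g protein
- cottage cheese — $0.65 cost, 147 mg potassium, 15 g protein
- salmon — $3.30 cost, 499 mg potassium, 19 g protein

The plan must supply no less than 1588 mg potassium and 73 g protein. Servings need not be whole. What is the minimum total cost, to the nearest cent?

Compare the cost at each extreme point of the feasible region.
almonds only: max(1588/239, 73/6) = 12.17 servings → $7.91.
hummus only: max(1588/168, 73/4) = 18.25 servings → $10.95.
cottage cheese only: max(1588/147, 73/15) = 10.8 servings → $7.02.
salmon only: max(1588/499, 73/19) = 3.842 servings → $12.68.
almonds + hummus: the both-tight solution has a negative serving — not a feasible corner.
almonds + cottage cheese with both tight: 4.842 servings and 2.93 servings → $5.05.
almonds + salmon: intersection lies outside the first quadrant.
hummus + cottage cheese with both tight: 6.775 servings and 3.06 servings → $6.05.
hummus + salmon: the both-tight solution has a negative serving — not a feasible corner.
cottage cheese + salmon with both tight: 1.333 servings and 2.79 servings → $10.07.
So the least-cost plan costs $5.05.

$5.05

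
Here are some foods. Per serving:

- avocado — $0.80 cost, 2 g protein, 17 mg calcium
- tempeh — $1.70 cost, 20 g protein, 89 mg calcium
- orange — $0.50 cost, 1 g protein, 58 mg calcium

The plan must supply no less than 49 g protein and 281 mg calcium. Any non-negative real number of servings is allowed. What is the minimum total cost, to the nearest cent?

Check every corner: each single food scaled to meet both minima, and each pair solved so both constraints bind.
avocado only: max(49/2, 281/17) = 24.5 servings → $19.60.
tempeh only: max(49/20, 281/89) = 3.157 servings → $5.37.
orange only: max(49/1, 281/58) = 49 servings → $24.50.
avocado + tempeh with both tight: 7.772 servings and 1.673 servings → $9.06.
avocado + orange: intersection lies outside the first quadrant.
tempeh + orange with both tight: 2.391 servings and 1.176 servings → $4.65.
Cheapest feasible corner: $4.65.

$4.65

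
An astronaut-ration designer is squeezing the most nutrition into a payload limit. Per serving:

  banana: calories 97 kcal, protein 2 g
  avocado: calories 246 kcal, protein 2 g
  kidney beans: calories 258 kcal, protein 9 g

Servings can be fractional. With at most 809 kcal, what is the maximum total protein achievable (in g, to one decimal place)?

28.2 g

Protein per kcal: kidney beans 0.03488, banana 0.02062, avocado 0.00813.
With no serving limits, spend the whole calories allowance on kidney beans: 809 kcal / 258 kcal × 9 g = 28.2 g.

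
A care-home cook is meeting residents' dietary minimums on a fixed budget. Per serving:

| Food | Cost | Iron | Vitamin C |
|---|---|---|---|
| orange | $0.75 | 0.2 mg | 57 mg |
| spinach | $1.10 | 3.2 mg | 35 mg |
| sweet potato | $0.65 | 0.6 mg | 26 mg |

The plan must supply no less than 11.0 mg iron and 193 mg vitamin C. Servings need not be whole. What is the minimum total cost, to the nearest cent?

$4.68

Check every corner: each single food scaled to meet both minima, and each pair solved so both constraints bind.
orange only: max(11.0/0.2, 193/57) = 55 servings → $41.25.
spinach only: max(11.0/3.2, 193/35) = 5.514 servings → $6.07.
sweet potato only: max(11.0/0.6, 193/26) = 18.33 servings → $11.92.
orange + spinach with both tight: 1.326 servings and 3.355 servings → $4.68.
orange + sweet potato: intersection lies outside the first quadrant.
spinach + sweet potato with both tight: 2.736 servings and 3.74 servings → $5.44.
So the least-cost plan costs $4.68.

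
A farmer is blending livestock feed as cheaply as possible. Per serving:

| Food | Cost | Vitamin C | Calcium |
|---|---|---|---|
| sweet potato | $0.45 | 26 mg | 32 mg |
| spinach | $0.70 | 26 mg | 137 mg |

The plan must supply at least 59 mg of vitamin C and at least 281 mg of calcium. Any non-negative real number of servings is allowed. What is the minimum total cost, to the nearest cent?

$1.52

For a min-cost LP with two ≥-constraints, a basic feasible solution has at most two positive variables.
sweet potato only: max(59/26, 281/32) = 8.781 servings → $3.95.
spinach only: max(59/26, 281/137) = 2.269 servings → $1.59.
sweet potato + spinach with both tight: 0.2846 servings and 1.985 servings → $1.52.
So the least-cost plan costs $1.52.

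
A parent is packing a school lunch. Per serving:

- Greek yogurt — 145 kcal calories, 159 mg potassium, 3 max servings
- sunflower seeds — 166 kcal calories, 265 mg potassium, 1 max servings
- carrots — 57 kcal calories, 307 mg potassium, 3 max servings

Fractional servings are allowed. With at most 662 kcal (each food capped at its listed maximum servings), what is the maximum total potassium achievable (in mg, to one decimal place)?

Potassium per kcal: carrots 5.386, sunflower seeds 1.596, Greek yogurt 1.097.
Take 3 servings of carrots: uses 171 kcal, +921.0 mg potassium (running total 921.0 mg).
Take 1 serving of sunflower seeds: uses 166 kcal, +265.0 mg potassium (running total 1186.0 mg).
Take 2.241 servings of Greek yogurt: uses 325 kcal, +356.4 mg potassium (running total 1542.4 mg).
Greedy by best ratio exhausts the calories allowance optimally: 1542.4 mg.

1542.4 mg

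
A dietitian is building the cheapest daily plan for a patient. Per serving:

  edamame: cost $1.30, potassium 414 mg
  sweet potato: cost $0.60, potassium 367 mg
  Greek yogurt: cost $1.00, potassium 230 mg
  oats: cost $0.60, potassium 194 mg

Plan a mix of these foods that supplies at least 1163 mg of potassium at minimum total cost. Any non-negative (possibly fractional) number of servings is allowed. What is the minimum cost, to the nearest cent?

$1.90

Cost per mg of potassium: sweet potato $0.0016, oats $0.0031, edamame $0.0031, Greek yogurt $0.0043.
With no serving limits, use only sweet potato: 1163 mg / 367 mg = 3.169 servings × $0.60 = $1.90.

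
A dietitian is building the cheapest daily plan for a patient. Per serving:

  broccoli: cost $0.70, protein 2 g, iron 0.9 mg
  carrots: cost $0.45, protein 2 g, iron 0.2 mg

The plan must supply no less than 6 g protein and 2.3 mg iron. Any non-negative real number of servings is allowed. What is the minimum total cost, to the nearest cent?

The cheapest plan sits at a corner of the feasible region — with two constraints it uses at most two foods.
broccoli only: max(6/2, 2.3/0.9) = 3 servings → $2.10.
carrots only: max(6/2, 2.3/0.2) = 11.5 servings → $5.17.
broccoli + carrots with both tight: 2.429 servings and 0.5714 servings → $1.96.
The minimum over all feasible corners is $1.96.

$1.96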